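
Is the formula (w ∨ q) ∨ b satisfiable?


Search for a satisfying assignment over {b, q, w}.
Try b=T, q=F, w=F: the formula evaluates to T.
A satisfying assignment exists.

Satisfiable.


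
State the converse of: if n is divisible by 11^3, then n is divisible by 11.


The converse of (P → Q) is (Q → P). It is not in general equivalent to the original.
Here P = 'n is divisible by 11^3' and Q = 'n is divisible by 11'.

If n is divisible by 11, then n is divisible by 11^3.


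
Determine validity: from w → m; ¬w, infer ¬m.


This is denying the antecedent (fallacy). There exist truth assignments where the premises are all true but the conclusion is false.

Invalid.


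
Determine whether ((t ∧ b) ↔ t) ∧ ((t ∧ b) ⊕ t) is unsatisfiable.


Truth table over {b, t}:
b | t | φ
---------
F | F | F
T | F | F
F | T | F
T | T | F
Every row is false.

Yes, it is a contradiction.


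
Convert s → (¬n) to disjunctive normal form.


Step 1: Rewrite s → (¬n) as ¬s ∨ (¬n).

(¬s) ∨ (¬n)


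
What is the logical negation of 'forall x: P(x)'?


¬(forall x: φ) = exists x: ¬φ, and ¬(exists x: φ) = forall x: ¬φ.
Apply to the universal statement.

exists x: ~(P(x))


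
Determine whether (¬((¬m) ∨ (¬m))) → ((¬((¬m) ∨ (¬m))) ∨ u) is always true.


Build the truth table over {m, u}:
m | u | φ
---------
F | F | T
T | F | T
F | T | T
T | T | T
Every row evaluates to true.

Yes, it is a tautology.


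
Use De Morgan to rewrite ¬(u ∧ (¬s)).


De Morgan: the negation of a conjunction is the disjunction of the negations.
Distribute ¬ across ∧, flipping it to ∨, and negate each literal.

(¬u) ∨ s


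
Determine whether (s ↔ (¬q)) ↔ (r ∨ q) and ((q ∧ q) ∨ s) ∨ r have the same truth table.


Compare truth tables:
q | r | s | φ | ψ
-----------------
F | F | F | T | F
T | F | F | T | T
F | T | F | F | T
T | T | F | T | T
F | F | T | F | T
T | F | T | F | T
F | T | T | T | T
T | T | T | F | T
They differ at row 1 (q=F, r=F, s=F): φ=T but ψ=F.

No, they are not logically equivalent.


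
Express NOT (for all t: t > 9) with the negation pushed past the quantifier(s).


¬(for all x: φ) = there exists x: ¬φ, and ¬(there exists x: φ) = for all x: ¬φ.
Apply to the universal statement.

there exists t: NOT(t > 9)


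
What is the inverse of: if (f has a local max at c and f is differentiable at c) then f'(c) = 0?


The inverse of (P → Q) is (¬P → ¬Q). It is equivalent to the converse, not to the original.
Here P = '(f has a local max at c and f is differentiable at c)' and Q = 'f'(c) = 0'.

If not ((f has a local max at c and f is differentiable at c)), then not (f'(c) = 0).


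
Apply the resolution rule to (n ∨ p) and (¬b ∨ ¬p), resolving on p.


The clauses contain complementary literals p and ¬p.
Resolution eliminates this pair and disjoins the remaining literals (merging duplicates).

(n ∨ ¬b)


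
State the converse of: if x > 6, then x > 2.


The converse of (P → Q) is (Q → P). It is not in general equivalent to the original.
Here P = 'x > 6' and Q = 'x > 2'.

If x > 2, then x > 6.


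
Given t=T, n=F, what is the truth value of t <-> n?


Biconditional is true when both operands have the same truth value.
Substitute: t=T, n=F.
T <-> F evaluates to F.

F


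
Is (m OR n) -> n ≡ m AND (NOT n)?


Compare truth tables:
m | n | φ | ψ
-------------
F | F | T | F
T | F | F | T
F | T | T | F
T | T | T | F
They differ at row 1 (m=F, n=F): φ=T but ψ=F.

No, they are not logically equivalent.


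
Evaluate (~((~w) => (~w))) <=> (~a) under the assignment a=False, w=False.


Substitute a=False, w=False:
~w = True
~w = True
(~w) => (~w) = True => True = True
~((~w) => (~w)) = False
~a = True
(~((~w) => (~w))) <=> (~a) = False <=> True = False

False


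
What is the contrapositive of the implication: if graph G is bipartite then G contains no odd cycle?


The contrapositive of (P → Q) is (¬Q → ¬P); it is logically equivalent to the original.
Here P = 'graph G is bipartite' and Q = 'G contains no odd cycle'.

If not (G contains no odd cycle), then not (graph G is bipartite).


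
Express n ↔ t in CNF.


Step 1: Rewrite n ↔ t as (n → t) ∧ (t → n).
Step 2: Rewrite each implication as a disjunction.

((¬n) ∨ t) ∧ ((¬t) ∨ n)


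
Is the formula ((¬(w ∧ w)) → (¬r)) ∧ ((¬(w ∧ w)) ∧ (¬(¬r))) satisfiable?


Check all 4 assignments over {r, w}:
r | w | φ
---------
F | F | F
T | F | F
F | T | F
T | T | F
No assignment makes the formula true.

Unsatisfiable.


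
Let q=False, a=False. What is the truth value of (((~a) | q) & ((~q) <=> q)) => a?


Substitute q=False, a=False:
~a = True
(~a) | q = True | False = True
~q = True
(~q) <=> q = True <=> False = False
((~a) | q) & ((~q) <=> q) = True & False = False
(((~a) | q) & ((~q) <=> q)) => a = False => False = True

True


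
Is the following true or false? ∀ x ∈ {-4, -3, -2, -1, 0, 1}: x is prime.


Evaluate the predicate on each element: -4:F, -3:F, -2:F, -1:F, 0:F, 1:F.
Counterexample x = -4 fails the predicate.

F


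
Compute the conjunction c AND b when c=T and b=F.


Conjunction is true only when both operands are true.
Substitute: c=T, b=F.
T AND F evaluates to F.

F


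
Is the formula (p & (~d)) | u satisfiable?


Search for a satisfying assignment over {d, p, u}.
Try d=False, p=True, u=False: the formula evaluates to True.
A satisfying assignment exists.

Satisfiable.


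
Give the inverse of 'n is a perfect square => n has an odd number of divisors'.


The inverse of (P → Q) is (¬P → ¬Q). It is equivalent to the converse, not to the original.
Here P = 'n is a perfect square' and Q = 'n has an odd number of divisors'.

If not (n is a perfect square), then not (n has an odd number of divisors).


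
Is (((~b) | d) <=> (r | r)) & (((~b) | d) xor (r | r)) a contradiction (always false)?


Truth table over {b, d, r}:
b | d | r | φ
-------------
False | False | False | False
True | False | False | False
False | True | False | False
True | True | False | False
False | False | True | False
True | False | True | False
False | True | True | False
True | True | True | False
Every row is false.

Yes, it is a contradiction.


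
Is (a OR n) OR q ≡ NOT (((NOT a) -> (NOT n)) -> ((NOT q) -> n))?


Compare truth tables:
a | n | q | φ | ψ
-----------------
F | F | F | F | T
T | F | F | T | T
F | T | F | T | F
T | T | F | T | F
F | F | T | T | F
T | F | T | T | F
F | T | T | T | F
T | T | T | T | F
They differ at row 1 (a=F, n=F, q=F): φ=F but ψ=T.

No, they are not logically equivalent.


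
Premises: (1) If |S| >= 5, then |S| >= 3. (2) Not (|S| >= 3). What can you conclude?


Modus tollens: from (P → Q) and ¬Q, infer ¬P.
Q = '|S| >= 3' is denied; since P → Q, P must also fail.

Not (|S| >= 5).


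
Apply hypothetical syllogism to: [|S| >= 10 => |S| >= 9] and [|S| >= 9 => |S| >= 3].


Hypothetical syllogism: from (P → Q) and (Q → R), infer (P → R).
Chain the two implications through the shared middle term '|S| >= 9'.

|S| >= 10 => |S| >= 3


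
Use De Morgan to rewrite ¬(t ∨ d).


De Morgan: the negation of a disjunction is the conjunction of the negations.
Distribute ¬ across ∨, flipping it to ∧, and negate each literal.

(¬t) ∧ (¬d)


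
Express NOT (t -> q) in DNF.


Step 1: Rewrite implication then negate: ¬(¬t ∨ q) = t ∧ ¬q.

t AND (NOT q)


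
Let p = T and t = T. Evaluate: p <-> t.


Biconditional is true when both operands have the same truth value.
Substitute: p=T, t=T.
T <-> T evaluates to T.

T


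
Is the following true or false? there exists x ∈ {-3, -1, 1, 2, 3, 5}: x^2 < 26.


Evaluate the predicate on each element: -3:T, -1:T, 1:T, 2:T, 3:T, 5:T.
Witness x = -3 satisfies the predicate.

T


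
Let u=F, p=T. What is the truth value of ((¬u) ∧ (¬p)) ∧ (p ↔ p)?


Substitute u=F, p=T:
¬u = T
¬p = F
(¬u) ∧ (¬p) = T ∧ F = F
p ↔ p = T ↔ T = T
((¬u) ∧ (¬p)) ∧ (p ↔ p) = F ∧ T = F

F


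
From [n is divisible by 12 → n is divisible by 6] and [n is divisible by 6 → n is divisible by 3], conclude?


Hypothetical syllogism: from (P → Q) and (Q → R), infer (P → R).
Chain the two implications through the shared middle term 'n is divisible by 6'.

n is divisible by 12 → n is divisible by 3


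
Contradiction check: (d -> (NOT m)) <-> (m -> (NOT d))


Truth table over {d, m}:
d | m | φ
---------
F | F | T
T | F | T
F | T | T
T | T | T
Satisfying assignment at row 1: d=F, m=F gives T.

No, it is not a contradiction.


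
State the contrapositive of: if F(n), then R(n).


The contrapositive of (P → Q) is (¬Q → ¬P); it is logically equivalent to the original.
Here P = 'F(n)' and Q = 'R(n)'.

If not (R(n)), then not (F(n)).


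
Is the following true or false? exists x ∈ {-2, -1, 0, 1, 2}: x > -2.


Evaluate the predicate on each element: -2:False, -1:True, 0:True, 1:True, 2:True.
Witness x = -1 satisfies the predicate.

True


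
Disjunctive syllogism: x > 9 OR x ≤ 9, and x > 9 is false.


Disjunctive syllogism: from (P ∨ Q) and ¬P, infer Q.
One disjunct, 'x > 9', is ruled out; the other must hold.

x ≤ 9


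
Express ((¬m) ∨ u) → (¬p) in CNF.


Step 1: Rewrite as ¬((¬m) ∨ u) ∨ (¬p) = (¬(¬m) ∧ ¬u) ∨ (¬p).
Step 2: Distribute ∨ over ∧.
Step 3: Eliminate any double negations (¬¬X = X).

(m ∨ (¬p)) ∧ ((¬u) ∨ (¬p))


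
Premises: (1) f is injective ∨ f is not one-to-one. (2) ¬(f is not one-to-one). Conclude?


Disjunctive syllogism: from (P ∨ Q) and ¬P, infer Q.
One disjunct, 'f is not one-to-one', is ruled out; the other must hold.

f is injective


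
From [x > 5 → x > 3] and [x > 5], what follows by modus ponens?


Modus ponens: from (P → Q) and P, infer Q.
P = 'x > 5' is asserted, and P → Q holds, so Q follows.

x > 3.


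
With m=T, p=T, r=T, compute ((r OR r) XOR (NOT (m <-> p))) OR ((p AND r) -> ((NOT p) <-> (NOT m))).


Substitute m=T, p=T, r=T:
r OR r = T OR T = T
m <-> p = T <-> T = T
NOT (m <-> p) = F
(r OR r) XOR (NOT (m <-> p)) = T XOR F = T
p AND r = T AND T = T
NOT p = F
NOT m = F
(NOT p) <-> (NOT m) = F <-> F = T
(p AND r) -> ((NOT p) <-> (NOT m)) = T -> T = T
((r OR r) XOR (NOT (m <-> p))) OR ((p AND r) -> ((NOT p) <-> (NOT m))) = T OR T = T

T


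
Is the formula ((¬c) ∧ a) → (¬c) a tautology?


Build the truth table over {a, c}:
a | c | φ
---------
F | F | T
T | F | T
F | T | T
T | T | T
Every row evaluates to true.

Yes, it is a tautology.


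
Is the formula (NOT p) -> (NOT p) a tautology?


Build the truth table over {p}:
p | φ
-----
F | T
T | T
Every row evaluates to true.

Yes, it is a tautology.


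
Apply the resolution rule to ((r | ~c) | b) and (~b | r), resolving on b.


The clauses contain complementary literals b and ~b.
Resolution eliminates this pair and disjoins the remaining literals (merging duplicates).

(~c | r)


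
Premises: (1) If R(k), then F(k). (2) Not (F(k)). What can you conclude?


Modus tollens: from (P → Q) and ¬Q, infer ¬P.
Q = 'F(k)' is denied; since P → Q, P must also fail.

Not (R(k)).


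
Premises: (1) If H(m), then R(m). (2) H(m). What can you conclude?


Modus ponens: from (P → Q) and P, infer Q.
P = 'H(m)' is asserted, and P → Q holds, so Q follows.

R(m).


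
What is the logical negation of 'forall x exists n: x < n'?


Negation flips each quantifier (∀↔∃) and negates the inner predicate.
¬(forall x exists n: φ) = exists x forall n: ¬φ.

exists x forall n: ~(x < n)


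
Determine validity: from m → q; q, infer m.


This is affirming the consequent (fallacy). There exist truth assignments where the premises are all true but the conclusion is false.

Invalid.


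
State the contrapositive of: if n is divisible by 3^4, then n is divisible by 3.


The contrapositive of (P → Q) is (¬Q → ¬P); it is logically equivalent to the original.
Here P = 'n is divisible by 3^4' and Q = 'n is divisible by 3'.

If not (n is divisible by 3), then not (n is divisible by 3^4).


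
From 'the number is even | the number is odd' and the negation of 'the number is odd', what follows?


Disjunctive syllogism: from (P ∨ Q) and ¬P, infer Q.
One disjunct, 'the number is odd', is ruled out; the other must hold.

the number is even


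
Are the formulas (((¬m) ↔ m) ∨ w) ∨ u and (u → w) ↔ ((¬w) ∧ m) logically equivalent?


Compare truth tables:
m | u | w | φ | ψ
-----------------
F | F | F | F | F
T | F | F | F | T
F | T | F | T | T
T | T | F | T | F
F | F | T | T | F
T | F | T | T | F
F | T | T | T | F
T | T | T | T | F
They differ at row 2 (m=T, u=F, w=F): φ=F but ψ=T.

No, they are not logically equivalent.


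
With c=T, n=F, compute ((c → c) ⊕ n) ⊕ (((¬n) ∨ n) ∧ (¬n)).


Substitute c=T, n=F:
c → c = T → T = T
(c → c) ⊕ n = T ⊕ F = T
¬n = T
(¬n) ∨ n = T ∨ F = T
¬n = T
((¬n) ∨ n) ∧ (¬n) = T ∧ T = T
((c → c) ⊕ n) ⊕ (((¬n) ∨ n) ∧ (¬n)) = T ⊕ T = F

F


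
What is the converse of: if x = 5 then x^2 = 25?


The converse of (P → Q) is (Q → P). It is not in general equivalent to the original.
Here P = 'x = 5' and Q = 'x^2 = 25'.

If x^2 = 25, then x = 5.


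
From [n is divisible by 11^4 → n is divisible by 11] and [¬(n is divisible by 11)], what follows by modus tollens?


Modus tollens: from (P → Q) and ¬Q, infer ¬P.
Q = 'n is divisible by 11' is denied; since P → Q, P must also fail.

Not (n is divisible by 11^4).


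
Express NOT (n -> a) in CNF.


Step 1: Rewrite n → a as ¬n ∨ a.
Step 2: Negate: ¬(¬n ∨ a) = n ∧ ¬a (De Morgan + double negation).

n AND (NOT a)


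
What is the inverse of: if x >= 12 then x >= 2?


The inverse of (P → Q) is (¬P → ¬Q). It is equivalent to the converse, not to the original.
Here P = 'x >= 12' and Q = 'x >= 2'.

If not (x >= 12), then not (x >= 2).


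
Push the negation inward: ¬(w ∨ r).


De Morgan: the negation of a disjunction is the conjunction of the negations.
Distribute ¬ across ∨, flipping it to ∧, and negate each literal.

(¬w) ∧ (¬r)


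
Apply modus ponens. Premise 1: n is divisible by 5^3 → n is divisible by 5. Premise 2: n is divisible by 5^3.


Modus ponens: from (P → Q) and P, infer Q.
P = 'n is divisible by 5^3' is asserted, and P → Q holds, so Q follows.

n is divisible by 5.


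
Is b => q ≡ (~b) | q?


Compare truth tables:
b | q | φ | ψ
-------------
False | False | True | True
True | False | False | False
False | True | True | True
True | True | True | True
The columns φ and ψ agree on every row.

Yes, they are logically equivalent.


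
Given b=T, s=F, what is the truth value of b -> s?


Implication is false only when antecedent is true and consequent is false.
Substitute: b=T, s=F.
T -> F evaluates to F.

F


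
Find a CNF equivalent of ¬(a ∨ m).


Step 1: Apply De Morgan: ¬(a ∨ m) = ¬a ∧ ¬m.

(¬a) ∧ (¬m)


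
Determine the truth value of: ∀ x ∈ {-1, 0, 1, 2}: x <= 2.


Evaluate the predicate on each element: -1:T, 0:T, 1:T, 2:T.
Every element satisfies the predicate.

T


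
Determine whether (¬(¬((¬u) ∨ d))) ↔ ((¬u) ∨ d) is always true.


Build the truth table over {d, u}:
d | u | φ
---------
F | F | T
T | F | T
F | T | T
T | T | T
Every row evaluates to true.

Yes, it is a tautology.


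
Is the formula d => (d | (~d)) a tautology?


Build the truth table over {d}:
d | φ
-----
False | True
True | True
Every row evaluates to true.

Yes, it is a tautology.


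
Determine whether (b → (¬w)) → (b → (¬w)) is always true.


Build the truth table over {b, w}:
b | w | φ
---------
F | F | T
T | F | T
F | T | T
T | T | T
Every row evaluates to true.

Yes, it is a tautology.


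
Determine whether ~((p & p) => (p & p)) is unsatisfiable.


Truth table over {p}:
p | φ
-----
False | False
True | False
Every row is false.

Yes, it is a contradiction.


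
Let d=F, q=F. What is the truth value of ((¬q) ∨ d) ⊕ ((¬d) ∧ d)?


Substitute d=F, q=F:
¬q = T
(¬q) ∨ d = T ∨ F = T
¬d = T
(¬d) ∧ d = T ∧ F = F
((¬q) ∨ d) ⊕ ((¬d) ∧ d) = T ⊕ F = T

T


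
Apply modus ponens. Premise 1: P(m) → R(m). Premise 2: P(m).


Modus ponens: from (P → Q) and P, infer Q.
P = 'P(m)' is asserted, and P → Q holds, so Q follows.

R(m).


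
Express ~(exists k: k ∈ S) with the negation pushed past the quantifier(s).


¬(forall x: φ) = exists x: ¬φ, and ¬(exists x: φ) = forall x: ¬φ.
Apply to the existential statement.

forall k: ~(k ∈ S)


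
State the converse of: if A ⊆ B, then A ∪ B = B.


The converse of (P → Q) is (Q → P). It is not in general equivalent to the original.
Here P = 'A ⊆ B' and Q = 'A ∪ B = B'.

If A ∪ B = B, then A ⊆ B.


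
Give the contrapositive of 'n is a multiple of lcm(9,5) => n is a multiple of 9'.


The contrapositive of (P → Q) is (¬Q → ¬P); it is logically equivalent to the original.
Here P = 'n is a multiple of lcm(9,5)' and Q = 'n is a multiple of 9'.

If not (n is a multiple of 9), then not (n is a multiple of lcm(9,5)).


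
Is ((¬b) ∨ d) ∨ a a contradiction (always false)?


Truth table over {a, b, d}:
a | b | d | φ
-------------
F | F | F | T
T | F | F | T
F | T | F | F
T | T | F | T
F | F | T | T
T | F | T | T
F | T | T | T
T | T | T | T
Satisfying assignment at row 1: a=F, b=F, d=F gives T.

No, it is not a contradiction.


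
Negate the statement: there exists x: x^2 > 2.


¬(for all x: φ) = there exists x: ¬φ, and ¬(there exists x: φ) = for all x: ¬φ.
Apply to the existential statement.

for all x: NOT(x^2 > 2)


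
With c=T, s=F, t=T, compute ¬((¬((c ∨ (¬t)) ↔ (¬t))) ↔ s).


Substitute c=T, s=F, t=T:
¬t = F
c ∨ (¬t) = T ∨ F = T
¬t = F
(c ∨ (¬t)) ↔ (¬t) = T ↔ F = F
¬((c ∨ (¬t)) ↔ (¬t)) = T
(¬((c ∨ (¬t)) ↔ (¬t))) ↔ s = T ↔ F = F
¬((¬((c ∨ (¬t)) ↔ (¬t))) ↔ s) = T

T


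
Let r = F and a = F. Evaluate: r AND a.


Conjunction is true only when both operands are true.
Substitute: r=F, a=F.
F AND F evaluates to F.

F


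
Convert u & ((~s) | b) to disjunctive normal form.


Step 1: Distribute ∧ over ∨: u ∧ ((¬s) ∨ b) = (u ∧ (¬s)) ∨ (u ∧ b).

(u & (~s)) | (u & b)


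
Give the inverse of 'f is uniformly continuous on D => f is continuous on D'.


The inverse of (P → Q) is (¬P → ¬Q). It is equivalent to the converse, not to the original.
Here P = 'f is uniformly continuous on D' and Q = 'f is continuous on D'.

If not (f is uniformly continuous on D), then not (f is continuous on D).


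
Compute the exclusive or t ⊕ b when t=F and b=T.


Exclusive or is true when exactly one operand is true.
Substitute: t=F, b=T.
F ⊕ T evaluates to T.

T


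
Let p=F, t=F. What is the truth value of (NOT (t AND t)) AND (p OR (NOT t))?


Substitute p=F, t=F:
t AND t = F AND F = F
NOT (t AND t) = T
NOT t = T
p OR (NOT t) = F OR T = T
(NOT (t AND t)) AND (p OR (NOT t)) = T AND T = T

T


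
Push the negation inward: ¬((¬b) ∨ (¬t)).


De Morgan: the negation of a disjunction is the conjunction of the negations.
Distribute ¬ across ∨, flipping it to ∧, and negate each literal.

b ∧ t


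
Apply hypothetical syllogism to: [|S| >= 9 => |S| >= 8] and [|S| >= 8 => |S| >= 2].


Hypothetical syllogism: from (P → Q) and (Q → R), infer (P → R).
Chain the two implications through the shared middle term '|S| >= 8'.

|S| >= 9 => |S| >= 2


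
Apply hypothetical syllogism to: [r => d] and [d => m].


Hypothetical syllogism: from (P → Q) and (Q → R), infer (P → R).
Chain the two implications through the shared middle term 'd'.

r => m


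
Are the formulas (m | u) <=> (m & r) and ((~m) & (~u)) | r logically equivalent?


Compare truth tables:
m | r | u | φ | ψ
-----------------
False | False | False | True | True
True | False | False | False | False
False | True | False | True | True
True | True | False | True | True
False | False | True | False | False
True | False | True | False | False
False | True | True | False | True
True | True | True | True | True
They differ at row 7 (m=False, r=True, u=True): φ=False but ψ=True.

No, they are not logically equivalent.


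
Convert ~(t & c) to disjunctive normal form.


Step 1: Apply De Morgan: ¬(t ∧ c) = ¬t ∨ ¬c.

(~t) | (~c)


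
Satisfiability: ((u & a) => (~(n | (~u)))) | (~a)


Search for a satisfying assignment over {a, n, u}.
Try a=False, n=False, u=False: the formula evaluates to True.
A satisfying assignment exists.

Satisfiable.


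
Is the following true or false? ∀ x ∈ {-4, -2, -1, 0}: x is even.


Evaluate the predicate on each element: -4:T, -2:T, -1:F, 0:T.
Counterexample x = -1 fails the predicate.

F


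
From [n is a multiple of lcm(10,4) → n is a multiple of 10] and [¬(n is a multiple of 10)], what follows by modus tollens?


Modus tollens: from (P → Q) and ¬Q, infer ¬P.
Q = 'n is a multiple of 10' is denied; since P → Q, P must also fail.

Not (n is a multiple of lcm(10,4)).


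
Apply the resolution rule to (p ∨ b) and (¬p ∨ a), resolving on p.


The clauses contain complementary literals p and ¬p.
Resolution eliminates this pair and disjoins the remaining literals (merging duplicates).

(b ∨ a)


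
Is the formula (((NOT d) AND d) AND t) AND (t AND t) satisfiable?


Check all 4 assignments over {d, t}:
d | t | φ
---------
F | F | F
T | F | F
F | T | F
T | T | F
No assignment makes the formula true.

Unsatisfiable.


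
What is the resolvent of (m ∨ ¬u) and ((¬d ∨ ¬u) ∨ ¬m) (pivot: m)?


The clauses contain complementary literals m and ¬m.
Resolution eliminates this pair and disjoins the remaining literals (merging duplicates).

(¬u ∨ ¬d)


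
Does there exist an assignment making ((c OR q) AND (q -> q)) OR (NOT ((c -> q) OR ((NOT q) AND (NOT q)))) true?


Search for a satisfying assignment over {c, q}.
Try c=T, q=F: the formula evaluates to T.
A satisfying assignment exists.

Satisfiable.


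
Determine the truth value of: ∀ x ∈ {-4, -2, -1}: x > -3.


Evaluate the predicate on each element: -4:F, -2:T, -1:T.
Counterexample x = -4 fails the predicate.

F


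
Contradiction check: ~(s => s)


Truth table over {s}:
s | φ
-----
False | False
True | False
Every row is false.

Yes, it is a contradiction.


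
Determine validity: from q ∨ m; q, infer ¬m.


This is affirming a disjunct (fallacy). There exist truth assignments where the premises are all true but the conclusion is false.

Invalid.


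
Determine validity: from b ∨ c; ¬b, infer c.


This matches the form of disjunctive syllogism: the conclusion follows in every model of the premises.

Valid.


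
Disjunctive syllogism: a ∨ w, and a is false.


Disjunctive syllogism: from (P ∨ Q) and ¬P, infer Q.
One disjunct, 'a', is ruled out; the other must hold.

w


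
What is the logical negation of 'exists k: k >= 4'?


¬(forall x: φ) = exists x: ¬φ, and ¬(exists x: φ) = forall x: ¬φ.
Apply to the existential statement.

forall k: ~(k >= 4)


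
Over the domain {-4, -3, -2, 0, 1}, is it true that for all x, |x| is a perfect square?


Evaluate the predicate on each element: -4:T, -3:F, -2:F, 0:T, 1:T.
Counterexample x = -3 fails the predicate.

F


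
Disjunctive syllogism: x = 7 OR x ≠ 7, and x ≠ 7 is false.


Disjunctive syllogism: from (P ∨ Q) and ¬P, infer Q.
One disjunct, 'x ≠ 7', is ruled out; the other must hold.

x = 7


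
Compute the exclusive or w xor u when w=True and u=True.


Exclusive or is true when exactly one operand is true.
Substitute: w=True, u=True.
True xor True evaluates to False.

False


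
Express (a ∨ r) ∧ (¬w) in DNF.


Step 1: Distribute ∧ over ∨: (a ∨ r) ∧ (¬w) = (a ∧ (¬w)) ∨ (r ∧ (¬w)).

(a ∧ (¬w)) ∨ (r ∧ (¬w))


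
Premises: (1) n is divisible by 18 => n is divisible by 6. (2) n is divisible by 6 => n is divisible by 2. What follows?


Hypothetical syllogism: from (P → Q) and (Q → R), infer (P → R).
Chain the two implications through the shared middle term 'n is divisible by 6'.

n is divisible by 18 => n is divisible by 2


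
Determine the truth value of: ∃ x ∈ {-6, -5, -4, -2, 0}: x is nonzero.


Evaluate the predicate on each element: -6:T, -5:T, -4:T, -2:T, 0:F.
Witness x = -6 satisfies the predicate.

T


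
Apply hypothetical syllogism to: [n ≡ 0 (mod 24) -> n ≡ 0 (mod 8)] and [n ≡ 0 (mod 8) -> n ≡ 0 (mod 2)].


Hypothetical syllogism: from (P → Q) and (Q → R), infer (P → R).
Chain the two implications through the shared middle term 'n ≡ 0 (mod 8)'.

n ≡ 0 (mod 24) -> n ≡ 0 (mod 2)


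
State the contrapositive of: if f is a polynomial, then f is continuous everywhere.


The contrapositive of (P → Q) is (¬Q → ¬P); it is logically equivalent to the original.
Here P = 'f is a polynomial' and Q = 'f is continuous everywhere'.

If not (f is continuous everywhere), then not (f is a polynomial).


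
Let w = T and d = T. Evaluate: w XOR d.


Exclusive or is true when exactly one operand is true.
Substitute: w=T, d=T.
T XOR T evaluates to F.

F


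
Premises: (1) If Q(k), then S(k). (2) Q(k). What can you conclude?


Modus ponens: from (P → Q) and P, infer Q.
P = 'Q(k)' is asserted, and P → Q holds, so Q follows.

S(k).


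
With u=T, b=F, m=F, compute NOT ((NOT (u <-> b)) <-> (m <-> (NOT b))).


Substitute u=T, b=F, m=F:
u <-> b = T <-> F = F
NOT (u <-> b) = T
NOT b = T
m <-> (NOT b) = F <-> T = F
(NOT (u <-> b)) <-> (m <-> (NOT b)) = T <-> F = F
NOT ((NOT (u <-> b)) <-> (m <-> (NOT b))) = T

T


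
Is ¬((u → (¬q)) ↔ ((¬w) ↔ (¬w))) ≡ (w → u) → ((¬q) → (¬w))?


Compare truth tables:
q | u | w | φ | ψ
-----------------
F | F | F | F | T
T | F | F | F | T
F | T | F | F | T
T | T | F | T | T
F | F | T | F | T
T | F | T | F | T
F | T | T | F | F
T | T | T | T | T
They differ at row 1 (q=F, u=F, w=F): φ=F but ψ=T.

No, they are not logically equivalent.


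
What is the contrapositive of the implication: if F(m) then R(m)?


The contrapositive of (P → Q) is (¬Q → ¬P); it is logically equivalent to the original.
Here P = 'F(m)' and Q = 'R(m)'.

If not (R(m)), then not (F(m)).


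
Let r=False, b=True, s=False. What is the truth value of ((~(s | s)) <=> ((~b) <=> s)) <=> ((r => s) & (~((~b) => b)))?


Substitute r=False, b=True, s=False:
… (earlier sub-steps elided)
~(s | s) = True
~b = False
(~b) <=> s = False <=> False = True
(~(s | s)) <=> ((~b) <=> s) = True <=> True = True
r => s = False => False = True
~b = False
(~b) => b = False => True = True
~((~b) => b) = False
(r => s) & (~((~b) => b)) = True & False = False
((~(s | s)) <=> ((~b) <=> s)) <=> ((r => s) & (~((~b) => b))) = True <=> False = False

False


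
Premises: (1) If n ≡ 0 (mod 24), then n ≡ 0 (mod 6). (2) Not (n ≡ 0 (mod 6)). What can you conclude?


Modus tollens: from (P → Q) and ¬Q, infer ¬P.
Q = 'n ≡ 0 (mod 6)' is denied; since P → Q, P must also fail.

Not (n ≡ 0 (mod 24)).


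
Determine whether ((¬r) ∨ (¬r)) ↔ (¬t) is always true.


Build the truth table over {r, t}:
r | t | φ
---------
F | F | T
T | F | F
F | T | F
T | T | T
Counterexample at row 2: with r=T, t=F, the formula is F.

No, it is not a tautology.


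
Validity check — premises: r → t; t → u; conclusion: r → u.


This matches the form of hypothetical syllogism: the conclusion follows in every model of the premises.

Valid.


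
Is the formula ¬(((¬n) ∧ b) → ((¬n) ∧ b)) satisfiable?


Check all 4 assignments over {b, n}:
b | n | φ
---------
F | F | F
T | F | F
F | T | F
T | T | F
No assignment makes the formula true.

Unsatisfiable.


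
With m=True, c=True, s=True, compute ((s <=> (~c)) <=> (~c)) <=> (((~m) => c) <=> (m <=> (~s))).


Substitute m=True, c=True, s=True:
~c = False
s <=> (~c) = True <=> False = False
~c = False
(s <=> (~c)) <=> (~c) = False <=> False = True
~m = False
(~m) => c = False => True = True
~s = False
m <=> (~s) = True <=> False = False
((~m) => c) <=> (m <=> (~s)) = True <=> False = False
((s <=> (~c)) <=> (~c)) <=> (((~m) => c) <=> (m <=> (~s))) = True <=> False = False

False


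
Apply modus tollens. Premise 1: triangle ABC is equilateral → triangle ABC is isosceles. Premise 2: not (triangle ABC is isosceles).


Modus tollens: from (P → Q) and ¬Q, infer ¬P.
Q = 'triangle ABC is isosceles' is denied; since P → Q, P must also fail.

Not (triangle ABC is equilateral).


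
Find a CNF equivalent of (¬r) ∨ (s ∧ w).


Step 1: Distribute ∨ over ∧: (¬r) ∨ (s ∧ w) = ((¬r) ∨ s) ∧ ((¬r) ∨ w).

((¬r) ∨ s) ∧ ((¬r) ∨ w)


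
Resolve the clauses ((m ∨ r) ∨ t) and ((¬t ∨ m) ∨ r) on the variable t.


The clauses contain complementary literals t and ¬t.
Resolution eliminates this pair and disjoins the remaining literals (merging duplicates).

(m ∨ r)


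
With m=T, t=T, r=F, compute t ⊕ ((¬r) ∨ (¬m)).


Substitute m=T, t=T, r=F:
¬r = T
¬m = F
(¬r) ∨ (¬m) = T ∨ F = T
t ⊕ ((¬r) ∨ (¬m)) = T ⊕ T = F

F


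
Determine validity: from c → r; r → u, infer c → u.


This matches the form of hypothetical syllogism: the conclusion follows in every model of the premises.

Valid.


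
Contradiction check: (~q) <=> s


Truth table over {q, s}:
q | s | φ
---------
False | False | False
True | False | True
False | True | True
True | True | False
Satisfying assignment at row 2: q=True, s=False gives True.

No, it is not a contradiction.


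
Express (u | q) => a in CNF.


Step 1: Rewrite as ¬(u ∨ q) ∨ a = (¬u ∧ ¬q) ∨ a.
Step 2: Distribute ∨ over ∧.

((~u) | a) & ((~q) | a)


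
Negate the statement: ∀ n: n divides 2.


¬(∀ x: φ) = ∃ x: ¬φ, and ¬(∃ x: φ) = ∀ x: ¬φ.
Apply to the universal statement.

∃ n: ¬(n divides 2)


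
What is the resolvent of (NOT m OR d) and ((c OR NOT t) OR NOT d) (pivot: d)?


The clauses contain complementary literals d and NOTd.
Resolution eliminates this pair and disjoins the remaining literals (merging duplicates).

((NOT m OR NOT t) OR c)


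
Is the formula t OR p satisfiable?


Search for a satisfying assignment over {p, t}.
Try p=T, t=F: the formula evaluates to T.
A satisfying assignment exists.

Satisfiable.


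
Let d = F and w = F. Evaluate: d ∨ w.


Disjunction is false only when both operands are false.
Substitute: d=F, w=F.
F ∨ F evaluates to F.

F


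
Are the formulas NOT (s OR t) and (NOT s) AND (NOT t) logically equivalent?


Compare truth tables:
s | t | φ | ψ
-------------
F | F | T | T
T | F | F | F
F | T | F | F
T | T | F | F
The columns φ and ψ agree on every row.

Yes, they are logically equivalent.


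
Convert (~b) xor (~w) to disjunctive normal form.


Step 1: (¬b) ⊕ (¬w) is true exactly when they disagree: ((¬b) ∧ ¬(¬w)) ∨ (¬(¬b) ∧ (¬w)).
Step 2: Eliminate any double negations (¬¬X = X).

((~b) & w) | (b & (~w))


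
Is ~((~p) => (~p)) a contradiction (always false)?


Truth table over {p}:
p | φ
-----
False | False
True | False
Every row is false.

Yes, it is a contradiction.


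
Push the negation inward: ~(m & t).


De Morgan: the negation of a conjunction is the disjunction of the negations.
Distribute ~ across &, flipping it to |, and negate each literal.

(~m) | (~t)


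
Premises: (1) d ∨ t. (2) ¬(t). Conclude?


Disjunctive syllogism: from (P ∨ Q) and ¬P, infer Q.
One disjunct, 't', is ruled out; the other must hold.

d


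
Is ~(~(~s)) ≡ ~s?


Compare truth tables:
s | φ | ψ
---------
False | True | True
True | False | False
The columns φ and ψ agree on every row.

Yes, they are logically equivalent.


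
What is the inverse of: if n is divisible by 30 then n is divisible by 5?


The inverse of (P → Q) is (¬P → ¬Q). It is equivalent to the converse, not to the original.
Here P = 'n is divisible by 30' and Q = 'n is divisible by 5'.

If not (n is divisible by 30), then not (n is divisible by 5).


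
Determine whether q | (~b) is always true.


Build the truth table over {b, q}:
b | q | φ
---------
False | False | True
True | False | False
False | True | True
True | True | True
Counterexample at row 2: with b=True, q=False, the formula is False.

No, it is not a tautology.


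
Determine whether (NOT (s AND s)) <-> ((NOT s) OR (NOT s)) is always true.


Build the truth table over {s}:
s | φ
-----
F | T
T | T
Every row evaluates to true.

Yes, it is a tautology.


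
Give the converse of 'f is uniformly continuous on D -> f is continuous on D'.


The converse of (P → Q) is (Q → P). It is not in general equivalent to the original.
Here P = 'f is uniformly continuous on D' and Q = 'f is continuous on D'.

If f is continuous on D, then f is uniformly continuous on D.


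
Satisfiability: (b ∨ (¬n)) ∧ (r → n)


Search for a satisfying assignment over {b, n, r}.
Try b=F, n=F, r=F: the formula evaluates to T.
A satisfying assignment exists.

Satisfiable.


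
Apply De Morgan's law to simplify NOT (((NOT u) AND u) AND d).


De Morgan: the negation of a conjunction is the disjunction of the negations.
Distribute NOT across AND, flipping it to OR, and negate each literal.

(u OR (NOT u)) OR (NOT d)


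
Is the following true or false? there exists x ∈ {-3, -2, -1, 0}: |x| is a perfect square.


Evaluate the predicate on each element: -3:F, -2:F, -1:T, 0:T.
Witness x = -1 satisfies the predicate.

T


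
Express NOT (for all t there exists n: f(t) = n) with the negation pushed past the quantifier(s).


Negation flips each quantifier (∀↔∃) and negates the inner predicate.
¬(for all t there exists n: φ) = there exists t for all n: ¬φ.

there exists t for all n: NOT(f(t) = n)


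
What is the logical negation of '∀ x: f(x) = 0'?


¬(∀ x: φ) = ∃ x: ¬φ, and ¬(∃ x: φ) = ∀ x: ¬φ.
Apply to the universal statement.

∃ x: ¬(f(x) = 0)


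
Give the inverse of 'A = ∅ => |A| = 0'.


The inverse of (P → Q) is (¬P → ¬Q). It is equivalent to the converse, not to the original.
Here P = 'A = ∅' and Q = '|A| = 0'.

If not (A = ∅), then not (|A| = 0).


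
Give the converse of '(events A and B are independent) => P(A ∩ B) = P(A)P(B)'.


The converse of (P → Q) is (Q → P). It is not in general equivalent to the original.
Here P = '(events A and B are independent)' and Q = 'P(A ∩ B) = P(A)P(B)'.

If P(A ∩ B) = P(A)P(B), then (events A and B are independent).


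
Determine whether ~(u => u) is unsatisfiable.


Truth table over {u}:
u | φ
-----
False | False
True | False
Every row is false.

Yes, it is a contradiction.


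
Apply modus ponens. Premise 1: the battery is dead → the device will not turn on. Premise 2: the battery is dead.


Modus ponens: from (P → Q) and P, infer Q.
P = 'the battery is dead' is asserted, and P → Q holds, so Q follows.

the device will not turn on.


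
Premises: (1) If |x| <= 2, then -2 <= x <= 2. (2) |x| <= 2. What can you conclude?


Modus ponens: from (P → Q) and P, infer Q.
P = '|x| <= 2' is asserted, and P → Q holds, so Q follows.

-2 <= x <= 2.


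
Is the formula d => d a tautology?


Build the truth table over {d}:
d | φ
-----
False | True
True | True
Every row evaluates to true.

Yes, it is a tautology.


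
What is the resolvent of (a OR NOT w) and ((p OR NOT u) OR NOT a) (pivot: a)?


The clauses contain complementary literals a and NOTa.
Resolution eliminates this pair and disjoins the remaining literals (merging duplicates).

((NOT w OR p) OR NOT u)


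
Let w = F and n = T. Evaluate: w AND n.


Conjunction is true only when both operands are true.
Substitute: w=F, n=T.
F AND T evaluates to F.

F


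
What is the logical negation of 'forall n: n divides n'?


¬(forall x: φ) = exists x: ¬φ, and ¬(exists x: φ) = forall x: ¬φ.
Apply to the universal statement.

exists n: ~(n divides n)


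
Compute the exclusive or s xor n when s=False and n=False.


Exclusive or is true when exactly one operand is true.
Substitute: s=False, n=False.
False xor False evaluates to False.

False


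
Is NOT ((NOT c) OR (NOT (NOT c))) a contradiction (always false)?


Truth table over {c}:
c | φ
-----
F | F
T | F
Every row is false.

Yes, it is a contradiction.


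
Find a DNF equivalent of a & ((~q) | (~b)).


Step 1: Distribute ∧ over ∨: a ∧ ((¬q) ∨ (¬b)) = (a ∧ (¬q)) ∨ (a ∧ (¬b)).

(a & (~q)) | (a & (~b))


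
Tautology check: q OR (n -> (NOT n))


Build the truth table over {n, q}:
n | q | φ
---------
F | F | T
T | F | F
F | T | T
T | T | T
Counterexample at row 2: with n=T, q=F, the formula is F.

No, it is not a tautology.


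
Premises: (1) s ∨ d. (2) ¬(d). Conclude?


Disjunctive syllogism: from (P ∨ Q) and ¬P, infer Q.
One disjunct, 'd', is ruled out; the other must hold.

s


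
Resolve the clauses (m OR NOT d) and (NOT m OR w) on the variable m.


The clauses contain complementary literals m and NOTm.
Resolution eliminates this pair and disjoins the remaining literals (merging duplicates).

(NOT d OR w)


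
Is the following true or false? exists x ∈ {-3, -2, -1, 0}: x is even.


Evaluate the predicate on each element: -3:False, -2:True, -1:False, 0:True.
Witness x = -2 satisfies the predicate.

True


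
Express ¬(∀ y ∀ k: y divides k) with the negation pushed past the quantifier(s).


Negation flips each quantifier (∀↔∃) and negates the inner predicate.
¬(∀ y ∀ k: φ) = ∃ y ∃ k: ¬φ.

∃ y ∃ k: ¬(y divides k)


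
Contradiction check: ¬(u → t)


Truth table over {t, u}:
t | u | φ
---------
F | F | F
T | F | F
F | T | T
T | T | F
Satisfying assignment at row 3: t=F, u=T gives T.

No, it is not a contradiction.


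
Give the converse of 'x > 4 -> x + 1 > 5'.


The converse of (P → Q) is (Q → P). It is not in general equivalent to the original.
Here P = 'x > 4' and Q = 'x + 1 > 5'.

If x + 1 > 5, then x > 4.


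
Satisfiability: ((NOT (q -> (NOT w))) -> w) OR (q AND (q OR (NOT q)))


Search for a satisfying assignment over {q, w}.
Try q=F, w=F: the formula evaluates to T.
A satisfying assignment exists.

Satisfiable.


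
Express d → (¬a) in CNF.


Step 1: Rewrite d → (¬a) as ¬d ∨ (¬a).

(¬d) ∨ (¬a)


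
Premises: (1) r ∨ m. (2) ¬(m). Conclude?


Disjunctive syllogism: from (P ∨ Q) and ¬P, infer Q.
One disjunct, 'm', is ruled out; the other must hold.

r


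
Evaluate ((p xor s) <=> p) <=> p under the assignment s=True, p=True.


Substitute s=True, p=True:
p xor s = True xor True = False
(p xor s) <=> p = False <=> True = False
((p xor s) <=> p) <=> p = False <=> True = False

False


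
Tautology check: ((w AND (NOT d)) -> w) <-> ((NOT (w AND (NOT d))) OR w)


Build the truth table over {d, w}:
d | w | φ
---------
F | F | T
T | F | T
F | T | T
T | T | T
Every row evaluates to true.

Yes, it is a tautology.


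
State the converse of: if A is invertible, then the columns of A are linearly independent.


The converse of (P → Q) is (Q → P). It is not in general equivalent to the original.
Here P = 'A is invertible' and Q = 'the columns of A are linearly independent'.

If the columns of A are linearly independent, then A is invertible.
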